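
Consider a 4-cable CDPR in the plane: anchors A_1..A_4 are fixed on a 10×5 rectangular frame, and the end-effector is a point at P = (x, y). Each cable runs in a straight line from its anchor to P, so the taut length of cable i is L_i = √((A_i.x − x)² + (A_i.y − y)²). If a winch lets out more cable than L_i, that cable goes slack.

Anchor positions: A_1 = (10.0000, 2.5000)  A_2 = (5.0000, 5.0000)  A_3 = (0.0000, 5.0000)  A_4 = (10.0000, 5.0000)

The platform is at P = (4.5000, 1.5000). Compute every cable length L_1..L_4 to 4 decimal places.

(5.5902, 3.5355, 5.7009, 6.5192)

L_1: Δ = A_1−P = (5.5000, 1.0000) → ‖Δ‖ = √31.2500 = 5.5902
L_2: Δ = A_2−P = (0.5000, 3.5000) → ‖Δ‖ = √12.5000 = 3.5355
L_3: Δ = A_3−P = (-4.5000, 3.5000) → ‖Δ‖ = √32.5000 = 5.7009
L_4: Δ = A_4−P = (5.5000, 3.5000) → ‖Δ‖ = √42.5000 = 6.5192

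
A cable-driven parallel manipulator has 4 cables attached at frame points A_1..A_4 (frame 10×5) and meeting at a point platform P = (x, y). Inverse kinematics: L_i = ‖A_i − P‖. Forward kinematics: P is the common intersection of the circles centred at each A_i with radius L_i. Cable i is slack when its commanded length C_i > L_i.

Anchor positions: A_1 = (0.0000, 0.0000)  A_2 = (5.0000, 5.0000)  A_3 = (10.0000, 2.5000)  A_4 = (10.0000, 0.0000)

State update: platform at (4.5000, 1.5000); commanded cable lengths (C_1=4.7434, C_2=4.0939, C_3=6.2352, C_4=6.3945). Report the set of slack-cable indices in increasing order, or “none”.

cable 1: L_1 = ‖A_1−P‖ = 4.7434;  C_1 = 4.7434 → taut
cable 2: L_2 = ‖A_2−P‖ = 3.5355;  C_2 = 4.0939 → slack
cable 3: L_3 = ‖A_3−P‖ = 5.5902;  C_3 = 6.2352 → slack
cable 4: L_4 = ‖A_4−P‖ = 5.7009;  C_4 = 6.3945 → slack

2, 3, 4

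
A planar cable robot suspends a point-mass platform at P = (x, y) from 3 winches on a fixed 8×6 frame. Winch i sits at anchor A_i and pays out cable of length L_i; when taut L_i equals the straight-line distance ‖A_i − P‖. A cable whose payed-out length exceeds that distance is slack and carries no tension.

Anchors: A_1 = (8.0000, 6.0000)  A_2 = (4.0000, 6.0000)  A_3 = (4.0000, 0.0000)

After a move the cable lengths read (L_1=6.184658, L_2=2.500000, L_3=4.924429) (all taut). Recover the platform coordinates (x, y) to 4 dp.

(2.0000, 4.5000)

each cable: (A_i−P)·(A_i−P) = L_i²; let c_i = ‖A_i‖²−L_i²
c_1 = 64.0000+36.0000−38.2500 = 61.7500
row 1: 8.0000x + 0.0000y = 16.0000  (c_2=45.7500)
row 2: 8.0000x + 12.0000y = 70.0000  (c_3=-8.2500)
Cramer on rows 1–2 → x = 2.0000, y = 4.5000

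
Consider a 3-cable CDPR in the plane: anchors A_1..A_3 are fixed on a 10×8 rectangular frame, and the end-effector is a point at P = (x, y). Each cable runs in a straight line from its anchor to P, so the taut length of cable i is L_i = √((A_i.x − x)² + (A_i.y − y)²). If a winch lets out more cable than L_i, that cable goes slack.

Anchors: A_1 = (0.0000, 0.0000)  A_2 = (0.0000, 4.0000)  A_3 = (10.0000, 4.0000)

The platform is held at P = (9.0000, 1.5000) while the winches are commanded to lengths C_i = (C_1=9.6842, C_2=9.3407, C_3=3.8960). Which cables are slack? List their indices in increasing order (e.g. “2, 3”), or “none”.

1, 3

cable 1: L_1 = ‖A_1−P‖ = 9.1241;  C_1 = 9.6842 → slack
cable 2: L_2 = ‖A_2−P‖ = 9.3408;  C_2 = 9.3407 → taut
cable 3: L_3 = ‖A_3−P‖ = 2.6926;  C_3 = 3.8960 → slack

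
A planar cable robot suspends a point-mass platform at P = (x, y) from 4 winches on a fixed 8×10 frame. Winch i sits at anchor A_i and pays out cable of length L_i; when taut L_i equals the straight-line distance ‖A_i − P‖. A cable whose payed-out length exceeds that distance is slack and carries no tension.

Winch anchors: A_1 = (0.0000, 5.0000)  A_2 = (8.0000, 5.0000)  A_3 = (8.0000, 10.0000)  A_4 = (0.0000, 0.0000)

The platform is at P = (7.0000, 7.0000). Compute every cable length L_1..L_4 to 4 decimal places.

L_1 = √((0.0000−7.0000)² + (5.0000−7.0000)²) = 7.2801
L_2 = √((8.0000−7.0000)² + (5.0000−7.0000)²) = 2.2361
L_3 = √((8.0000−7.0000)² + (10.0000−7.0000)²) = 3.1623
L_4 = √((0.0000−7.0000)² + (0.0000−7.0000)²) = 9.8995

(7.2801, 2.2361, 3.1623, 9.8995)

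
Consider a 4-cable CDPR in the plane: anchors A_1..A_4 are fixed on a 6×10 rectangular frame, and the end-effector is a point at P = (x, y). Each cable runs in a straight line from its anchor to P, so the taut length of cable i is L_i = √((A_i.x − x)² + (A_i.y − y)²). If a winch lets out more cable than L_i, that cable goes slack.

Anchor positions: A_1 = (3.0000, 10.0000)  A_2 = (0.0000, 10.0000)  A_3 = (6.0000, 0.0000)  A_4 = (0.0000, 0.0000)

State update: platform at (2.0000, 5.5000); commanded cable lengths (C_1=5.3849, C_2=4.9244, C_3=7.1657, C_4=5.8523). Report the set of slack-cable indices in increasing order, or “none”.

1, 3

i=1: geometric 4.6098 vs commanded 5.3849 ⇒ slack
i=2: geometric 4.9244 vs commanded 4.9244 ⇒ taut
i=3: geometric 6.8007 vs commanded 7.1657 ⇒ slack
i=4: geometric 5.8523 vs commanded 5.8523 ⇒ taut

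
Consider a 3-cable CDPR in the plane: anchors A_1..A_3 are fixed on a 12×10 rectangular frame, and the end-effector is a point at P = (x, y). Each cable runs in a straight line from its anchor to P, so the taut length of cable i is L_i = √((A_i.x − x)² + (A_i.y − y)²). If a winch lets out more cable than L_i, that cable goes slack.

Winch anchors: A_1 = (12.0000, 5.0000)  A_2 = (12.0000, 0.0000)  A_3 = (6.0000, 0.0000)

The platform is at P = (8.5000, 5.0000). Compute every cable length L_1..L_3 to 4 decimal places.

cable 1: Δx=3.5000, Δy=0.0000; L_1 = √(Δx²+Δy²) = 3.5000
cable 2: Δx=3.5000, Δy=-5.0000; L_2 = √(Δx²+Δy²) = 6.1033
cable 3: Δx=-2.5000, Δy=-5.0000; L_3 = √(Δx²+Δy²) = 5.5902

(3.5000, 6.1033, 5.5902)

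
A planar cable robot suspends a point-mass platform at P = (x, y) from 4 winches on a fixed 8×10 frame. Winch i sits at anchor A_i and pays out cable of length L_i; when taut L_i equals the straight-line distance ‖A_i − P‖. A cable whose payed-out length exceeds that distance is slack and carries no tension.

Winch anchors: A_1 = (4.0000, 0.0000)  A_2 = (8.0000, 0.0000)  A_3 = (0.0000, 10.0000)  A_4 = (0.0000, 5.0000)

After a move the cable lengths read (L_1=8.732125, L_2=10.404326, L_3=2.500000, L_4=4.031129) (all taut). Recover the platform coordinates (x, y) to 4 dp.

(2.0000, 8.5000)

each cable: (A_i−P)·(A_i−P) = L_i²; let q_i = ‖A_i‖²−L_i²
q_1 = 16.0000+0.0000−76.2500 = -60.2500
row 1: -8.0000x + 0.0000y = -16.0000  (q_2=-44.2500)
row 2: 8.0000x − 20.0000y = -154.0000  (q_3=93.7500)
row 3: 8.0000x − 10.0000y = -69.0000  (q_4=8.7500)
Cramer on rows 1–2 → x = 2.0000, y = 8.5000
check cable 4: ‖A_4−P‖² = 16.2500 ≈ L_4² = 16.2500 ✓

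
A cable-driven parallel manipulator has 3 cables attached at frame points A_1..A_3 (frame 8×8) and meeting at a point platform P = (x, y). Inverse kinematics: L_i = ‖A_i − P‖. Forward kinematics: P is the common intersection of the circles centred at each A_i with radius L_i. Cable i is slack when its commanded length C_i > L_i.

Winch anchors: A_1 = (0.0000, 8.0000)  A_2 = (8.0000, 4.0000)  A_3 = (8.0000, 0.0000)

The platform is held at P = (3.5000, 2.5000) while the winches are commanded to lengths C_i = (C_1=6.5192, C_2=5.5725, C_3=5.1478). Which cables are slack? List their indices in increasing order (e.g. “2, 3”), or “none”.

cable 1: √((-3.5000)²+(5.5000)²)=6.5192, C_1=6.5192: taut
cable 2: √((4.5000)²+(1.5000)²)=4.7434, C_2=5.5725: slack
cable 3: √((4.5000)²+(-2.5000)²)=5.1478, C_3=5.1478: taut

2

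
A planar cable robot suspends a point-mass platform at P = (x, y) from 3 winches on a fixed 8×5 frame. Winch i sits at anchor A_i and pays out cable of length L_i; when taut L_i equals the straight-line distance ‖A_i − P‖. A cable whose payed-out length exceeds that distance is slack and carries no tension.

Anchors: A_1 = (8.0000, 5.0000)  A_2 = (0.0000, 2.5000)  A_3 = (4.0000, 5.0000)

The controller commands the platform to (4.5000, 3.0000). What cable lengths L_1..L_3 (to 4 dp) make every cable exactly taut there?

cable 1: Δx=3.5000, Δy=2.0000; L_1 = √(Δx²+Δy²) = 4.0311
cable 2: Δx=-4.5000, Δy=-0.5000; L_2 = √(Δx²+Δy²) = 4.5277
cable 3: Δx=-0.5000, Δy=2.0000; L_3 = √(Δx²+Δy²) = 2.0616

(4.0311, 4.5277, 2.0616)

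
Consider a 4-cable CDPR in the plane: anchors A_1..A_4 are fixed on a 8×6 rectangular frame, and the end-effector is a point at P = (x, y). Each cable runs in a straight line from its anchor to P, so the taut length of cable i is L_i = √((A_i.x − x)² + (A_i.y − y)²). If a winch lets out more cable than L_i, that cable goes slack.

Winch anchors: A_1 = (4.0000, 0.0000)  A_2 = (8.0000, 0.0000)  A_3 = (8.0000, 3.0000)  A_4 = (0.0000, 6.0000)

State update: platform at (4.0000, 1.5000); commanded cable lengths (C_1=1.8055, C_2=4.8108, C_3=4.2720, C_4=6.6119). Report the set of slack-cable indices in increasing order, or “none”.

1, 2, 4

i=1: geometric 1.5000 vs commanded 1.8055 ⇒ slack
i=2: geometric 4.2720 vs commanded 4.8108 ⇒ slack
i=3: geometric 4.2720 vs commanded 4.2720 ⇒ taut
i=4: geometric 6.0208 vs commanded 6.6119 ⇒ slack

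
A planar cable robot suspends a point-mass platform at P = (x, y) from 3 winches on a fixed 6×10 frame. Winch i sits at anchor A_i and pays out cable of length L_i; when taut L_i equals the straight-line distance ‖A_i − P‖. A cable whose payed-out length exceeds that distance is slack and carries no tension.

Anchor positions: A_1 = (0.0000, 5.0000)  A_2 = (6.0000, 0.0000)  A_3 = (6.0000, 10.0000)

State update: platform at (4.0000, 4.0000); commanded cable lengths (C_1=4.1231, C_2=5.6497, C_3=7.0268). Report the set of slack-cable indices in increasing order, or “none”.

2, 3

cable 1: L_1 = ‖A_1−P‖ = 4.1231;  C_1 = 4.1231 → taut
cable 2: L_2 = ‖A_2−P‖ = 4.4721;  C_2 = 5.6497 → slack
cable 3: L_3 = ‖A_3−P‖ = 6.3246;  C_3 = 7.0268 → slack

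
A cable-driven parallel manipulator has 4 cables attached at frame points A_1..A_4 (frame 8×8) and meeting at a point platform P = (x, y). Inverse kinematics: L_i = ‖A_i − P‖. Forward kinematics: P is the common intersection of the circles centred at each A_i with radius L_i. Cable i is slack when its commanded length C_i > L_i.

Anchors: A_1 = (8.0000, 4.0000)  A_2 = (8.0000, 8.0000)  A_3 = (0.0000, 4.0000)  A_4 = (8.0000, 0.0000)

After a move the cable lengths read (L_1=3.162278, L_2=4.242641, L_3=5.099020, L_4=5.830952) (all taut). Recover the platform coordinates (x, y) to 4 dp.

circle eqns → linear via eq_j − eq_1; set c_j = A_j·A_j − L_j²
c_1 = 64.0000+16.0000−10.0000 = 70.0000
0.0000·x − 8.0000·y = c_1−c_2 = -40.0000
16.0000·x + 0.0000·y = c_1−c_3 = 80.0000
0.0000·x + 8.0000·y = c_1−c_4 = 40.0000
solve first two rows → x=5.0000, y=5.0000
check cable 4: ‖A_4−P‖² = 34.0000 ≈ L_4² = 34.0000 ✓

(5.0000, 5.0000)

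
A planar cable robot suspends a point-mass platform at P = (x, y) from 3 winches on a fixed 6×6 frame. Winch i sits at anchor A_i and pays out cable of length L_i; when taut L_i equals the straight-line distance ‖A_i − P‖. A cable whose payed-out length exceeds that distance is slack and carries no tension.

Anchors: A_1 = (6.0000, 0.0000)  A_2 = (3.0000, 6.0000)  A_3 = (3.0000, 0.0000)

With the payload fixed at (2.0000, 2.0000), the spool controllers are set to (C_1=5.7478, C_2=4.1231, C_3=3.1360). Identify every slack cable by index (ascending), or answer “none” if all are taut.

cable 1: √((4.0000)²+(-2.0000)²)=4.4721, C_1=5.7478: slack
cable 2: √((1.0000)²+(4.0000)²)=4.1231, C_2=4.1231: taut
cable 3: √((1.0000)²+(-2.0000)²)=2.2361, C_3=3.1360: slack

1, 3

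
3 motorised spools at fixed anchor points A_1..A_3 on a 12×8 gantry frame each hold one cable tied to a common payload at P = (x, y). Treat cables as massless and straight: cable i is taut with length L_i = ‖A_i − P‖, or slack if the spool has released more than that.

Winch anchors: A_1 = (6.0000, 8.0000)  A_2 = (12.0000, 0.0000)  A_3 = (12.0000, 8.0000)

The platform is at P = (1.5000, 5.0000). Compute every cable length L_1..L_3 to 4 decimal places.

(5.4083, 11.6297, 10.9202)

cable 1: Δx=4.5000, Δy=3.0000; L_1 = √(Δx²+Δy²) = 5.4083
cable 2: Δx=10.5000, Δy=-5.0000; L_2 = √(Δx²+Δy²) = 11.6297
cable 3: Δx=10.5000, Δy=3.0000; L_3 = √(Δx²+Δy²) = 10.9202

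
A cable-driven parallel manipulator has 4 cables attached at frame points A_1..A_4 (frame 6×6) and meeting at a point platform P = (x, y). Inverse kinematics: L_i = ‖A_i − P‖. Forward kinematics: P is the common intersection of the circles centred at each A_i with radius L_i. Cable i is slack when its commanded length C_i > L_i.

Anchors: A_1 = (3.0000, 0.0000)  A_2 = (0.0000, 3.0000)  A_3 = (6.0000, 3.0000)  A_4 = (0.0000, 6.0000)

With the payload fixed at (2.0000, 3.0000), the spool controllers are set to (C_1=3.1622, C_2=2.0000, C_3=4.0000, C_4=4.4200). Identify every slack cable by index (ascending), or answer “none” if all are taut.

cable 1: L_1 = ‖A_1−P‖ = 3.1623;  C_1 = 3.1622 → taut
cable 2: L_2 = ‖A_2−P‖ = 2.0000;  C_2 = 2.0000 → taut
cable 3: L_3 = ‖A_3−P‖ = 4.0000;  C_3 = 4.0000 → taut
cable 4: L_4 = ‖A_4−P‖ = 3.6056;  C_4 = 4.4200 → slack

4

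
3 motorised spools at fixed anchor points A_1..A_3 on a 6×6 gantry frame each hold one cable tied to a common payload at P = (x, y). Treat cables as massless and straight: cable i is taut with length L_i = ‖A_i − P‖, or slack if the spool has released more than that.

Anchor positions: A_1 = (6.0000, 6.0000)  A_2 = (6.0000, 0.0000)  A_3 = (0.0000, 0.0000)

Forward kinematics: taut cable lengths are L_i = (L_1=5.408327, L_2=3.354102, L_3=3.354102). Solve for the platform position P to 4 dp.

circle eqns → linear via eq_j − eq_1; set c_j = A_j·A_j − L_j²
c_1 = 36.0000+36.0000−29.2500 = 42.7500
0.0000·x + 12.0000·y = c_1−c_2 = 18.0000
12.0000·x + 12.0000·y = c_1−c_3 = 54.0000
solve first two rows → x=3.0000, y=1.5000

(3.0000, 1.5000)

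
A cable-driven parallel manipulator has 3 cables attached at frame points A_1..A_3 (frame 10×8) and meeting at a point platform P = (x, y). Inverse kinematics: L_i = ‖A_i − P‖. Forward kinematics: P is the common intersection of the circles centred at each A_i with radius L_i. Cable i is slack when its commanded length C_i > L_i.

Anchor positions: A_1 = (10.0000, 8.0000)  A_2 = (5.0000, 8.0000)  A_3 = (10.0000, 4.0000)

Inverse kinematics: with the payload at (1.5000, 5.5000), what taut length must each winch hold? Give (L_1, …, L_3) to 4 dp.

(8.8600, 4.3012, 8.6313)

L_1 = √((10.0000−1.5000)² + (8.0000−5.5000)²) = 8.8600
L_2 = √((5.0000−1.5000)² + (8.0000−5.5000)²) = 4.3012
L_3 = √((10.0000−1.5000)² + (4.0000−5.5000)²) = 8.6313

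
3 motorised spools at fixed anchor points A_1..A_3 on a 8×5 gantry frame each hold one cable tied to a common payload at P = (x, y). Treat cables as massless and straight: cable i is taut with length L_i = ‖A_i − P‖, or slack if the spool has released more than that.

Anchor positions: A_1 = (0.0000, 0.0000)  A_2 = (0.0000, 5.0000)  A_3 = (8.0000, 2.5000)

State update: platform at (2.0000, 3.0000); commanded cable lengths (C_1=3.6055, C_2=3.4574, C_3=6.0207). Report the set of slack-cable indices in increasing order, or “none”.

cable 1: √((-2.0000)²+(-3.0000)²)=3.6056, C_1=3.6055: taut
cable 2: √((-2.0000)²+(2.0000)²)=2.8284, C_2=3.4574: slack
cable 3: √((6.0000)²+(-0.5000)²)=6.0208, C_3=6.0207: taut

2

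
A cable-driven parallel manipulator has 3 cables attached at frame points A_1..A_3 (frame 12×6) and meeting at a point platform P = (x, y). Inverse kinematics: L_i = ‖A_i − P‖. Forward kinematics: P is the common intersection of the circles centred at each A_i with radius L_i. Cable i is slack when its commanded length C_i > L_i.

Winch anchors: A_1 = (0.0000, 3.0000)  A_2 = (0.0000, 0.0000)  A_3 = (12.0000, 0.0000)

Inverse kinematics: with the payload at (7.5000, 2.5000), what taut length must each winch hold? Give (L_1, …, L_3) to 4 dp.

(7.5166, 7.9057, 5.1478)

L_1: Δ = A_1−P = (-7.5000, 0.5000) → ‖Δ‖ = √56.5000 = 7.5166
L_2: Δ = A_2−P = (-7.5000, -2.5000) → ‖Δ‖ = √62.5000 = 7.9057
L_3: Δ = A_3−P = (4.5000, -2.5000) → ‖Δ‖ = √26.5000 = 5.1478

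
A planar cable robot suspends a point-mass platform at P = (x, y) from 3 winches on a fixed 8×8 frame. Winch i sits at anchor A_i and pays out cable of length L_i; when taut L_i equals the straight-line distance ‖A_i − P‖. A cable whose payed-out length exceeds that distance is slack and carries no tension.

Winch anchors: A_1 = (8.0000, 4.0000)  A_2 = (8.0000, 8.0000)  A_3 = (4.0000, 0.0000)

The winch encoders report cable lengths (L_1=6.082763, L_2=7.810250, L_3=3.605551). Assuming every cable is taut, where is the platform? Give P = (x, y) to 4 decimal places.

each cable: (A_i−P)·(A_i−P) = L_i²; let k_i = ‖A_i‖²−L_i²
k_1 = 64.0000+16.0000−37.0000 = 43.0000
row 1: 0.0000x − 8.0000y = -24.0000  (k_2=67.0000)
row 2: 8.0000x + 8.0000y = 40.0000  (k_3=3.0000)
Cramer on rows 1–2 → x = 2.0000, y = 3.0000

(2.0000, 3.0000)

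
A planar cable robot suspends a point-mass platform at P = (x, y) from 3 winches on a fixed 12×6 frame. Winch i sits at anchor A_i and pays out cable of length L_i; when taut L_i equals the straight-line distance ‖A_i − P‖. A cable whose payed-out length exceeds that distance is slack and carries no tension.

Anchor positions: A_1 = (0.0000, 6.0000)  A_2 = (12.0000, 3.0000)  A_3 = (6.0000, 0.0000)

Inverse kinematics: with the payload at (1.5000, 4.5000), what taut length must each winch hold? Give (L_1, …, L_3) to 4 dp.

cable 1: Δx=-1.5000, Δy=1.5000; L_1 = √(Δx²+Δy²) = 2.1213
cable 2: Δx=10.5000, Δy=-1.5000; L_2 = √(Δx²+Δy²) = 10.6066
cable 3: Δx=4.5000, Δy=-4.5000; L_3 = √(Δx²+Δy²) = 6.3640

(2.1213, 10.6066, 6.3640)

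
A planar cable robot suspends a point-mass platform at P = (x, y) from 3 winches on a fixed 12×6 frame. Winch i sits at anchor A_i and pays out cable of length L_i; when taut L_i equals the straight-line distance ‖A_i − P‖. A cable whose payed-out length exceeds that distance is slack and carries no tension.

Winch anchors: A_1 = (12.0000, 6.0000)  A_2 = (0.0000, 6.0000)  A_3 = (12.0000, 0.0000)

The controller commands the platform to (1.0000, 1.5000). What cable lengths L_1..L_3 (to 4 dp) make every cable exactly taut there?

L_1 = √((12.0000−1.0000)² + (6.0000−1.5000)²) = 11.8849
L_2 = √((0.0000−1.0000)² + (6.0000−1.5000)²) = 4.6098
L_3 = √((12.0000−1.0000)² + (0.0000−1.5000)²) = 11.1018

(11.8849, 4.6098, 11.1018)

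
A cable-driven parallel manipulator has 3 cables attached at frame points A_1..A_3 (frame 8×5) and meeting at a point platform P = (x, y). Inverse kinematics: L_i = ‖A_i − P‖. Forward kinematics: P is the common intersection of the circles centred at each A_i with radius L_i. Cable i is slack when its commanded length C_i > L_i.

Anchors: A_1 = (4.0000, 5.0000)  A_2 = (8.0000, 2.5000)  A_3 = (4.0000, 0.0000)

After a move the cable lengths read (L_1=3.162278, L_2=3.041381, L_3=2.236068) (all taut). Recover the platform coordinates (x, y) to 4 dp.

(5.0000, 2.0000)

each cable: (A_i−P)·(A_i−P) = L_i²; let q_i = ‖A_i‖²−L_i²
q_1 = 16.0000+25.0000−10.0000 = 31.0000
row 1: -8.0000x + 5.0000y = -30.0000  (q_2=61.0000)
row 2: 0.0000x + 10.0000y = 20.0000  (q_3=11.0000)
Cramer on rows 1–2 → x = 5.0000, y = 2.0000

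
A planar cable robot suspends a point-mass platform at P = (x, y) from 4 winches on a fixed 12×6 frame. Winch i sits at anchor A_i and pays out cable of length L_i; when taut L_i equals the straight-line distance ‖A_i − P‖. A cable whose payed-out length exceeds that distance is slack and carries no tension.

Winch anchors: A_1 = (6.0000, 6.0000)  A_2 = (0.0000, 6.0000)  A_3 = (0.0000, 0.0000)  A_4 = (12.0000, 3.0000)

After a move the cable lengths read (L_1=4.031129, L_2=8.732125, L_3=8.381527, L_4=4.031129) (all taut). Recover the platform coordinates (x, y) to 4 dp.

(8.0000, 2.5000)

circle eqns → linear via eq_j − eq_1; set k_j = A_j·A_j − L_j²
k_1 = 36.0000+36.0000−16.2500 = 55.7500
12.0000·x + 0.0000·y = k_1−k_2 = 96.0000
12.0000·x + 12.0000·y = k_1−k_3 = 126.0000
-12.0000·x + 6.0000·y = k_1−k_4 = -81.0000
solve first two rows → x=8.0000, y=2.5000
check cable 4: ‖A_4−P‖² = 16.2500 ≈ L_4² = 16.2500 ✓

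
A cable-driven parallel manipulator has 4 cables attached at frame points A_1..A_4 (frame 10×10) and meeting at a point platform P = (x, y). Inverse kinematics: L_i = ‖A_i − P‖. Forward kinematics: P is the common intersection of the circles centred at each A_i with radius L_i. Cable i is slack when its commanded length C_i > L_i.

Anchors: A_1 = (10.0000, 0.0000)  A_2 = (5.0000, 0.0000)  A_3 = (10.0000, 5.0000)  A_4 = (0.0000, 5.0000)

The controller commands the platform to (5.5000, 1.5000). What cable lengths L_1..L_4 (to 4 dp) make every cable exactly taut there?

cable 1: Δx=4.5000, Δy=-1.5000; L_1 = √(Δx²+Δy²) = 4.7434
cable 2: Δx=-0.5000, Δy=-1.5000; L_2 = √(Δx²+Δy²) = 1.5811
cable 3: Δx=4.5000, Δy=3.5000; L_3 = √(Δx²+Δy²) = 5.7009
cable 4: Δx=-5.5000, Δy=3.5000; L_4 = √(Δx²+Δy²) = 6.5192

(4.7434, 1.5811, 5.7009, 6.5192)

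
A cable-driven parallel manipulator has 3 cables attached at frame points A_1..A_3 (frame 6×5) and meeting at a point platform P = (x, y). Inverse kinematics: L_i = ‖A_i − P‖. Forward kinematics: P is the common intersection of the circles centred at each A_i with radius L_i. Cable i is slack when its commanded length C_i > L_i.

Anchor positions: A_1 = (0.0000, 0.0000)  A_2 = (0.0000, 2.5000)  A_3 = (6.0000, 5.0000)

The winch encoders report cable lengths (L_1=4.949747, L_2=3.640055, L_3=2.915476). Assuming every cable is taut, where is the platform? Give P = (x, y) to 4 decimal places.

each cable: (A_i−P)·(A_i−P) = L_i²; let k_i = ‖A_i‖²−L_i²
k_1 = 0.0000+0.0000−24.5000 = -24.5000
row 1: 0.0000x − 5.0000y = -17.5000  (k_2=-7.0000)
row 2: -12.0000x − 10.0000y = -77.0000  (k_3=52.5000)
Cramer on rows 1–2 → x = 3.5000, y = 3.5000

(3.5000, 3.5000)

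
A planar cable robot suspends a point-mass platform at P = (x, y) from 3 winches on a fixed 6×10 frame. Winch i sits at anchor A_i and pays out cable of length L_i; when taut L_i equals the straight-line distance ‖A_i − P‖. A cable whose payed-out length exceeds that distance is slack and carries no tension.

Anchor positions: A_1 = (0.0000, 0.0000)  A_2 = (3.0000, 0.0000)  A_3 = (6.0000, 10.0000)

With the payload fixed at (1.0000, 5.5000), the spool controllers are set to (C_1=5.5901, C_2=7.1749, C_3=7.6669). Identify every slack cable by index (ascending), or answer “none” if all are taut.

2, 3

i=1: geometric 5.5902 vs commanded 5.5901 ⇒ taut
i=2: geometric 5.8523 vs commanded 7.1749 ⇒ slack
i=3: geometric 6.7268 vs commanded 7.6669 ⇒ slack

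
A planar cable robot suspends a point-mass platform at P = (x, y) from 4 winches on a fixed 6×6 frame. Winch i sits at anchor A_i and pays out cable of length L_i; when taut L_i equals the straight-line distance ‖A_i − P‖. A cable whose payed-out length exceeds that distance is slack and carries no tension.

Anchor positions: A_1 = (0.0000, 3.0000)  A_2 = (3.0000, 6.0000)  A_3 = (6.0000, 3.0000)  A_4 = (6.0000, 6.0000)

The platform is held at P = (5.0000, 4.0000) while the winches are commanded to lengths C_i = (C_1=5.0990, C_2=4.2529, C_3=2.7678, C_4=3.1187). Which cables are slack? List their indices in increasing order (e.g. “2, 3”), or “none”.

2, 3, 4

i=1: geometric 5.0990 vs commanded 5.0990 ⇒ taut
i=2: geometric 2.8284 vs commanded 4.2529 ⇒ slack
i=3: geometric 1.4142 vs commanded 2.7678 ⇒ slack
i=4: geometric 2.2361 vs commanded 3.1187 ⇒ slack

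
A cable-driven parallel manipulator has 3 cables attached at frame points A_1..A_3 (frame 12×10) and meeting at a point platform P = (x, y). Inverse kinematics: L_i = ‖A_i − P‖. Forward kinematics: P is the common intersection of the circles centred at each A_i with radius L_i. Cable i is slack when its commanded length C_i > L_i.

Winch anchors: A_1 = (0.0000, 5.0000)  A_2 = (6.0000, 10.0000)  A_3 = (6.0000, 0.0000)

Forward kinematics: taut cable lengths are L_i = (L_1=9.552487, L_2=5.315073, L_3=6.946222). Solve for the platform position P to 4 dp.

each cable: (A_i−P)·(A_i−P) = L_i²; let k_i = ‖A_i‖²−L_i²
k_1 = 0.0000+25.0000−91.2500 = -66.2500
row 1: -12.0000x − 10.0000y = -174.0000  (k_2=107.7500)
row 2: -12.0000x + 10.0000y = -54.0000  (k_3=-12.2500)
Cramer on rows 1–2 → x = 9.5000, y = 6.0000

(9.5000, 6.0000)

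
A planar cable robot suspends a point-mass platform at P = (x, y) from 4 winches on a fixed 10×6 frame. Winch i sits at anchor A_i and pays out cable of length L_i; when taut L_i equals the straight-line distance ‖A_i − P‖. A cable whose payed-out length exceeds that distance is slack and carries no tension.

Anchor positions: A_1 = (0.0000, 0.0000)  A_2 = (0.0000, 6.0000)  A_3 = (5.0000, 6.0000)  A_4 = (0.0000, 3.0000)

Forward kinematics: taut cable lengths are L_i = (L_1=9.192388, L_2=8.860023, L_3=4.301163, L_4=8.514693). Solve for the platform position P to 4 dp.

(8.5000, 3.5000)

expand ‖A_i−P‖²=L_i² and subtract eq 1 (q_i ≔ ‖A_i‖²−L_i²)
q_1 = 0.0000+0.0000−84.5000 = -84.5000
eq1−eq2 → [0.0000  -12.0000]·P = -42.0000
eq1−eq3 → [-10.0000  -12.0000]·P = -127.0000
eq1−eq4 → [0.0000  -6.0000]·P = -21.0000
2×2 solve → P = (8.5000, 3.5000)
check cable 4: ‖A_4−P‖² = 72.5000 ≈ L_4² = 72.5000 ✓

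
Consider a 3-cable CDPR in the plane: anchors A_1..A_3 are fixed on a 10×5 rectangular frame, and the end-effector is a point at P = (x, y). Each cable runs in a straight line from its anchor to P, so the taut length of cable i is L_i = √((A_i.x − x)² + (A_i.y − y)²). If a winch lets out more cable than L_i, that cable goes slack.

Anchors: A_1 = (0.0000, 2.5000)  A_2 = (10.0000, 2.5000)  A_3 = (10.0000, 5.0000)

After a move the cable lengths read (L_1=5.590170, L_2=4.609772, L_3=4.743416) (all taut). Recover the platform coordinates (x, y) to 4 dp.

expand ‖A_i−P‖²=L_i² and subtract eq 1 (k_i ≔ ‖A_i‖²−L_i²)
k_1 = 0.0000+6.2500−31.2500 = -25.0000
eq1−eq2 → [-20.0000  0.0000]·P = -110.0000
eq1−eq3 → [-20.0000  -5.0000]·P = -127.5000
2×2 solve → P = (5.5000, 3.5000)

(5.5000, 3.5000)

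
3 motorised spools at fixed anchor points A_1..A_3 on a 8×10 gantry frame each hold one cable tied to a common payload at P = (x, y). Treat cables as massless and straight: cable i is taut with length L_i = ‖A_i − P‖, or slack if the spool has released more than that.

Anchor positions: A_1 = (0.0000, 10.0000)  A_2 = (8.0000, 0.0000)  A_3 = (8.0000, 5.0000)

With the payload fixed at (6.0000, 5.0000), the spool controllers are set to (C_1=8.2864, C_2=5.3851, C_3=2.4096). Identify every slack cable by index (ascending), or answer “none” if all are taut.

1, 3

cable 1: L_1 = ‖A_1−P‖ = 7.8102;  C_1 = 8.2864 → slack
cable 2: L_2 = ‖A_2−P‖ = 5.3852;  C_2 = 5.3851 → taut
cable 3: L_3 = ‖A_3−P‖ = 2.0000;  C_3 = 2.4096 → slack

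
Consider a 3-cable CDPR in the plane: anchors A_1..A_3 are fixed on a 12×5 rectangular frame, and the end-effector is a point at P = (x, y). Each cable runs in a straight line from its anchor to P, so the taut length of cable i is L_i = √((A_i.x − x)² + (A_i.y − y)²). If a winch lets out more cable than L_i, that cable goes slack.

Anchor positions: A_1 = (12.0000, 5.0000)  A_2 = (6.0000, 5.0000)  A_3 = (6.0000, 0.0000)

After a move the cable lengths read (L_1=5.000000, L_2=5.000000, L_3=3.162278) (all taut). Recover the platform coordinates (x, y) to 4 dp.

(9.0000, 1.0000)

circle eqns → linear via eq_j − eq_1; set k_j = A_j·A_j − L_j²
k_1 = 144.0000+25.0000−25.0000 = 144.0000
12.0000·x + 0.0000·y = k_1−k_2 = 108.0000
12.0000·x + 10.0000·y = k_1−k_3 = 118.0000
solve first two rows → x=9.0000, y=1.0000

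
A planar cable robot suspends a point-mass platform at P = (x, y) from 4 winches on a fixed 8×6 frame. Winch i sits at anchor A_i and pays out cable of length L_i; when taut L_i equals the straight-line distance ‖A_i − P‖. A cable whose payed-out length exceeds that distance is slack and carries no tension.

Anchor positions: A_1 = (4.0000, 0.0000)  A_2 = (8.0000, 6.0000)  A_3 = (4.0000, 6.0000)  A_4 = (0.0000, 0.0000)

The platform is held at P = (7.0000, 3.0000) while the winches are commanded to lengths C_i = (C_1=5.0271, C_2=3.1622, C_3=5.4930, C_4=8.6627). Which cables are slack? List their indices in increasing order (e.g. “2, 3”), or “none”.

1, 3, 4

cable 1: L_1 = ‖A_1−P‖ = 4.2426;  C_1 = 5.0271 → slack
cable 2: L_2 = ‖A_2−P‖ = 3.1623;  C_2 = 3.1622 → taut
cable 3: L_3 = ‖A_3−P‖ = 4.2426;  C_3 = 5.4930 → slack
cable 4: L_4 = ‖A_4−P‖ = 7.6158;  C_4 = 8.6627 → slack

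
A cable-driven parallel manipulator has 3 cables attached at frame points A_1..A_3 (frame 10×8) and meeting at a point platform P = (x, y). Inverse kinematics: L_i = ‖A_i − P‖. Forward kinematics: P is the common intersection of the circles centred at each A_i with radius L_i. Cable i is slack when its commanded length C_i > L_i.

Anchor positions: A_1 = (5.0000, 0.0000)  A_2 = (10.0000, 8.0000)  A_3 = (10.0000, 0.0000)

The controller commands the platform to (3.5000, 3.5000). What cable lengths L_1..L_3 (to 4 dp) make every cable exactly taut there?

(3.8079, 7.9057, 7.3824)

L_1: Δ = A_1−P = (1.5000, -3.5000) → ‖Δ‖ = √14.5000 = 3.8079
L_2: Δ = A_2−P = (6.5000, 4.5000) → ‖Δ‖ = √62.5000 = 7.9057
L_3: Δ = A_3−P = (6.5000, -3.5000) → ‖Δ‖ = √54.5000 = 7.3824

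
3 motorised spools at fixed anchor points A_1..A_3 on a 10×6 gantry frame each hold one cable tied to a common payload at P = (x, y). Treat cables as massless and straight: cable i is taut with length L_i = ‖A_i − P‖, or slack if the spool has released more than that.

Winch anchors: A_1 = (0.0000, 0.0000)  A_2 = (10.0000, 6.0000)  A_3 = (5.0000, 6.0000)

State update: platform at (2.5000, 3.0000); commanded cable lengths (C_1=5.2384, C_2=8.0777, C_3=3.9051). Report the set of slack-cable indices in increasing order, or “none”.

1

cable 1: L_1 = ‖A_1−P‖ = 3.9051;  C_1 = 5.2384 → slack
cable 2: L_2 = ‖A_2−P‖ = 8.0777;  C_2 = 8.0777 → taut
cable 3: L_3 = ‖A_3−P‖ = 3.9051;  C_3 = 3.9051 → taut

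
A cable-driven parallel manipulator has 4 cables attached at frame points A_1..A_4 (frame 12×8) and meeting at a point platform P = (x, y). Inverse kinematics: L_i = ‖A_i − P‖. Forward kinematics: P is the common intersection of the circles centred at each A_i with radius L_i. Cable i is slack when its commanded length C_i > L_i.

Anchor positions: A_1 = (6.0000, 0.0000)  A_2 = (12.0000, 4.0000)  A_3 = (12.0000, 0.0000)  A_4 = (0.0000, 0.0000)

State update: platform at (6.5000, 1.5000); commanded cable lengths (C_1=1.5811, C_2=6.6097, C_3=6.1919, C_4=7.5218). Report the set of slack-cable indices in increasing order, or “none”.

i=1: geometric 1.5811 vs commanded 1.5811 ⇒ taut
i=2: geometric 6.0415 vs commanded 6.6097 ⇒ slack
i=3: geometric 5.7009 vs commanded 6.1919 ⇒ slack
i=4: geometric 6.6708 vs commanded 7.5218 ⇒ slack

2, 3, 4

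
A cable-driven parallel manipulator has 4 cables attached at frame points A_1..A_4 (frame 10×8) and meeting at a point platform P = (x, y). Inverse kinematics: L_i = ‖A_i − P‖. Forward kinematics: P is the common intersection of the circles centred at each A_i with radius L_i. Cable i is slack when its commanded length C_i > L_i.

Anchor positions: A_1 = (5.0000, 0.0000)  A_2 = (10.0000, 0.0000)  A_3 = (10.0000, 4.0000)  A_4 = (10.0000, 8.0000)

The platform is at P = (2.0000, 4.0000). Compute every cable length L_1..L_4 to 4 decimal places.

cable 1: Δx=3.0000, Δy=-4.0000; L_1 = √(Δx²+Δy²) = 5.0000
cable 2: Δx=8.0000, Δy=-4.0000; L_2 = √(Δx²+Δy²) = 8.9443
cable 3: Δx=8.0000, Δy=0.0000; L_3 = √(Δx²+Δy²) = 8.0000
cable 4: Δx=8.0000, Δy=4.0000; L_4 = √(Δx²+Δy²) = 8.9443

(5.0000, 8.9443, 8.0000, 8.9443)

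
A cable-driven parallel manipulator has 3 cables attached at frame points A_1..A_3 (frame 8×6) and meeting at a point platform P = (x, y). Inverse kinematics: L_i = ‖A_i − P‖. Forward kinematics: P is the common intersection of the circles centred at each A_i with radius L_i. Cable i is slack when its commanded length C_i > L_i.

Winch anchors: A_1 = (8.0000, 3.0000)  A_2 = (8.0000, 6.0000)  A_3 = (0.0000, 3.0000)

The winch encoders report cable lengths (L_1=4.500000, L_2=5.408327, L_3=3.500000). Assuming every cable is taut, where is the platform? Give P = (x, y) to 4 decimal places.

expand ‖A_i−P‖²=L_i² and subtract eq 1 (q_i ≔ ‖A_i‖²−L_i²)
q_1 = 64.0000+9.0000−20.2500 = 52.7500
eq1−eq2 → [0.0000  -6.0000]·P = -18.0000
eq1−eq3 → [16.0000  0.0000]·P = 56.0000
2×2 solve → P = (3.5000, 3.0000)

(3.5000, 3.0000)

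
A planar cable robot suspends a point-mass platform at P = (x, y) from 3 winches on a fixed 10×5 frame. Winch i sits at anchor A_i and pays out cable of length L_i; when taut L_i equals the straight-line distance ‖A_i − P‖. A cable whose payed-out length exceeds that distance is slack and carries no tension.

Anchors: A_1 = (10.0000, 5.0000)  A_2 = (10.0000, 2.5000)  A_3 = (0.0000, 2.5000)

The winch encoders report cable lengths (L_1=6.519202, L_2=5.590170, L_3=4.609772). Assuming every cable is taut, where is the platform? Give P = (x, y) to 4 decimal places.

(4.5000, 1.5000)

expand ‖A_i−P‖²=L_i² and subtract eq 1 (c_i ≔ ‖A_i‖²−L_i²)
c_1 = 100.0000+25.0000−42.5000 = 82.5000
eq1−eq2 → [0.0000  5.0000]·P = 7.5000
eq1−eq3 → [20.0000  5.0000]·P = 97.5000
2×2 solve → P = (4.5000, 1.5000)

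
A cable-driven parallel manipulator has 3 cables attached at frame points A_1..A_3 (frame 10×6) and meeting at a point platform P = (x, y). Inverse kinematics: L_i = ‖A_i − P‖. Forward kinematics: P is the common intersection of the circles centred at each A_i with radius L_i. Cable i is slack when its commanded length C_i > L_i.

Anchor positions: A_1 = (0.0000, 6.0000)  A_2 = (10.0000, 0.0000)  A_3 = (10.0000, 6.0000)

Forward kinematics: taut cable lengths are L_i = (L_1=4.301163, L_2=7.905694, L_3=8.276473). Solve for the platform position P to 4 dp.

(2.5000, 2.5000)

each cable: (A_i−P)·(A_i−P) = L_i²; let q_i = ‖A_i‖²−L_i²
q_1 = 0.0000+36.0000−18.5000 = 17.5000
row 1: -20.0000x + 12.0000y = -20.0000  (q_2=37.5000)
row 2: -20.0000x + 0.0000y = -50.0000  (q_3=67.5000)
Cramer on rows 1–2 → x = 2.5000, y = 2.5000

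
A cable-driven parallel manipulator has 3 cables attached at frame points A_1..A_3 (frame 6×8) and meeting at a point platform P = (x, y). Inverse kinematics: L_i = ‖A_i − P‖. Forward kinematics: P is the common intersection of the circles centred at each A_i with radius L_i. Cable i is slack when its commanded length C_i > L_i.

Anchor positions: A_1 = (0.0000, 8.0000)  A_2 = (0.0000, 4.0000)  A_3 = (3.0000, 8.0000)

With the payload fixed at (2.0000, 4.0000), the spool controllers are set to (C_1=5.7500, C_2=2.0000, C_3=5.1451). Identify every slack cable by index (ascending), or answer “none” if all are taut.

cable 1: √((-2.0000)²+(4.0000)²)=4.4721, C_1=5.7500: slack
cable 2: √((-2.0000)²+(0.0000)²)=2.0000, C_2=2.0000: taut
cable 3: √((1.0000)²+(4.0000)²)=4.1231, C_3=5.1451: slack

1, 3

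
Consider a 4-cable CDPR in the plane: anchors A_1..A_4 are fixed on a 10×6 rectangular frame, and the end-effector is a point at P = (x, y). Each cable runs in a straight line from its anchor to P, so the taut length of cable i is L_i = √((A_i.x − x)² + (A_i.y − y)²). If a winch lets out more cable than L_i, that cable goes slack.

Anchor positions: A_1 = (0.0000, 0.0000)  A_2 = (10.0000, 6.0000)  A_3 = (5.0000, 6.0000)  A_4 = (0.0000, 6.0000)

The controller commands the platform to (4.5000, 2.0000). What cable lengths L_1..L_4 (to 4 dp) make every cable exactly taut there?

cable 1: Δx=-4.5000, Δy=-2.0000; L_1 = √(Δx²+Δy²) = 4.9244
cable 2: Δx=5.5000, Δy=4.0000; L_2 = √(Δx²+Δy²) = 6.8007
cable 3: Δx=0.5000, Δy=4.0000; L_3 = √(Δx²+Δy²) = 4.0311
cable 4: Δx=-4.5000, Δy=4.0000; L_4 = √(Δx²+Δy²) = 6.0208

(4.9244, 6.8007, 4.0311, 6.0208)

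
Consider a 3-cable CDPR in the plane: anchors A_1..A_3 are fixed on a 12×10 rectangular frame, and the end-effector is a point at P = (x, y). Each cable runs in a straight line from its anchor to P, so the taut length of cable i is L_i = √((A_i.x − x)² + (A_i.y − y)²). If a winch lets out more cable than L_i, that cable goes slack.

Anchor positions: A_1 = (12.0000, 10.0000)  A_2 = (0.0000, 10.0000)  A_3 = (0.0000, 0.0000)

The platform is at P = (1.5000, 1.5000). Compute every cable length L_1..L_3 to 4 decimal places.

L_1: Δ = A_1−P = (10.5000, 8.5000) → ‖Δ‖ = √182.5000 = 13.5093
L_2: Δ = A_2−P = (-1.5000, 8.5000) → ‖Δ‖ = √74.5000 = 8.6313
L_3: Δ = A_3−P = (-1.5000, -1.5000) → ‖Δ‖ = √4.5000 = 2.1213

(13.5093, 8.6313, 2.1213)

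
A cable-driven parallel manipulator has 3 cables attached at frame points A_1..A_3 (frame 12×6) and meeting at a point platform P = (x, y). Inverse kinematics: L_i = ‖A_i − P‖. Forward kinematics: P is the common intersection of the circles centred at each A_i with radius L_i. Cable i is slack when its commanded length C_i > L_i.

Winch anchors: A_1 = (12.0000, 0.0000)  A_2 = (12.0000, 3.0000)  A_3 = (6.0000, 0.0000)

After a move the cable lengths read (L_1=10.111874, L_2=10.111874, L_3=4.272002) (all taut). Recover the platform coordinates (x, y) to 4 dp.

each cable: (A_i−P)·(A_i−P) = L_i²; let c_i = ‖A_i‖²−L_i²
c_1 = 144.0000+0.0000−102.2500 = 41.7500
row 1: 0.0000x − 6.0000y = -9.0000  (c_2=50.7500)
row 2: 12.0000x + 0.0000y = 24.0000  (c_3=17.7500)
Cramer on rows 1–2 → x = 2.0000, y = 1.5000

(2.0000, 1.5000)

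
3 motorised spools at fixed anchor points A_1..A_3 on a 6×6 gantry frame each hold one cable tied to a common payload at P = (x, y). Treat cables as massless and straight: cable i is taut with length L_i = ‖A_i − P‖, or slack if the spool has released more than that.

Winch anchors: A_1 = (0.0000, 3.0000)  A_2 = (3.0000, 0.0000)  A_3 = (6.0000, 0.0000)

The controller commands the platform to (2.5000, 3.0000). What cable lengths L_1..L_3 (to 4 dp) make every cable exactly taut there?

L_1: Δ = A_1−P = (-2.5000, 0.0000) → ‖Δ‖ = √6.2500 = 2.5000
L_2: Δ = A_2−P = (0.5000, -3.0000) → ‖Δ‖ = √9.2500 = 3.0414
L_3: Δ = A_3−P = (3.5000, -3.0000) → ‖Δ‖ = √21.2500 = 4.6098

(2.5000, 3.0414, 4.6098)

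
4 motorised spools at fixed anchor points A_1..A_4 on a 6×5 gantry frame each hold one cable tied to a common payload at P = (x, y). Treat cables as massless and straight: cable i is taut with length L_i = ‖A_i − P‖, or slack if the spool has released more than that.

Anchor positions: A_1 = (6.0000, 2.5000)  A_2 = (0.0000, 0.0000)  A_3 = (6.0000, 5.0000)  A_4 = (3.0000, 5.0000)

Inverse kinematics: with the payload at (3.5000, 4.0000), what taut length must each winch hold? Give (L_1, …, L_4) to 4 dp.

L_1: Δ = A_1−P = (2.5000, -1.5000) → ‖Δ‖ = √8.5000 = 2.9155
L_2: Δ = A_2−P = (-3.5000, -4.0000) → ‖Δ‖ = √28.2500 = 5.3151
L_3: Δ = A_3−P = (2.5000, 1.0000) → ‖Δ‖ = √7.2500 = 2.6926
L_4: Δ = A_4−P = (-0.5000, 1.0000) → ‖Δ‖ = √1.2500 = 1.1180

(2.9155, 5.3151, 2.6926, 1.1180)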